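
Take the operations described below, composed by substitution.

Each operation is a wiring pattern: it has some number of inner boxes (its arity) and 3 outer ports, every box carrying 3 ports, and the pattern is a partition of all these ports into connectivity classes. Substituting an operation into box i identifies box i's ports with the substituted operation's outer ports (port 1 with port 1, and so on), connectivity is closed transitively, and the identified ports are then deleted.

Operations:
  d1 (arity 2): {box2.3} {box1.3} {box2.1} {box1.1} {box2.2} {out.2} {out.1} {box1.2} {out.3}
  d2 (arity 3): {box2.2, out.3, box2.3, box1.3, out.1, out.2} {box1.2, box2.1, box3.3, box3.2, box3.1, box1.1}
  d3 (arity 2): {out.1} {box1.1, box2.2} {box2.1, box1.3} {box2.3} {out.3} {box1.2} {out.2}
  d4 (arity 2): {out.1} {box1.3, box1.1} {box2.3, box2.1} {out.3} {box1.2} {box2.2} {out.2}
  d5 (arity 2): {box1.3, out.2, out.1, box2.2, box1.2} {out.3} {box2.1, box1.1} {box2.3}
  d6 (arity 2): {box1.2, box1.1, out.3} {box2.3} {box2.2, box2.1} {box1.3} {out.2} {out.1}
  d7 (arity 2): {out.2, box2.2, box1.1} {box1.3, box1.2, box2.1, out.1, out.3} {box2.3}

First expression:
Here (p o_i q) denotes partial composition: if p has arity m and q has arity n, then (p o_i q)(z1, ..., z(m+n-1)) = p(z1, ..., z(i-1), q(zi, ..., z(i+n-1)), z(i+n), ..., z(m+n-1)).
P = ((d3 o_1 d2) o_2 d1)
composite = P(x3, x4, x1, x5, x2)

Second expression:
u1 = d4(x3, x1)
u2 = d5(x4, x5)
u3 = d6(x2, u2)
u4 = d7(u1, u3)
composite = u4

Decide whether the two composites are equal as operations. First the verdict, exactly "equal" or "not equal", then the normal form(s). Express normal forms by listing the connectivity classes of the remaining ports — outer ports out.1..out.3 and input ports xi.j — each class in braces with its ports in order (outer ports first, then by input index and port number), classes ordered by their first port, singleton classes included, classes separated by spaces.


not equal; first: {out.1} {out.2} {out.3} {x1.1} {x1.2} {x1.3} {x2.1, x2.2, x3.3} {x2.3} {x3.1, x3.2, x5.1, x5.2, x5.3} {x4.1} {x4.2} {x4.3}; second: {out.1, out.3} {out.2} {x1.1, x1.3} {x1.2} {x2.1, x2.2} {x2.3} {x3.1, x3.3} {x3.2} {x4.1, x5.1} {x4.2, x4.3, x5.2} {x5.3}

Normal form of the first expression: {out.1} {out.2} {out.3} {x1.1} {x1.2} {x1.3} {x2.1, x2.2, x3.3} {x2.3} {x3.1, x3.2, x5.1, x5.2, x5.3} {x4.1} {x4.2} {x4.3}
Normal form of the second expression: {out.1, out.3} {out.2} {x1.1, x1.3} {x1.2} {x2.1, x2.2} {x2.3} {x3.1, x3.3} {x3.2} {x4.1, x5.1} {x4.2, x4.3, x5.2} {x5.3}
Different reductions; not equal.


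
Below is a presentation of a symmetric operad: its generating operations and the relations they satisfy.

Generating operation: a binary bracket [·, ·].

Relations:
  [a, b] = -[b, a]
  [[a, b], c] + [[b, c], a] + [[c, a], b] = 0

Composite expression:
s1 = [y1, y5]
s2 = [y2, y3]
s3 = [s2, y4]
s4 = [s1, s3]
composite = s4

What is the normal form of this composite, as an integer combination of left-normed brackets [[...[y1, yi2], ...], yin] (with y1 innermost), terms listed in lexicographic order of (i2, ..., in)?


[[[[y1, y5], y2], y3], y4] - [[[[y1, y5], y3], y2], y4] - [[[[y1, y5], y4], y2], y3] + [[[[y1, y5], y4], y3], y2]

Expand each bracket as ab - ba; the y1-initial words give the coefficients.
Composite bracket: [[y1, y5], [[y2, y3], y4]]
Applying ab - ba throughout gives 16 signed words (2^4 = 16).
Collect the words opening with y1:
  sign of y1y5y2y3y4 is +1, so it contributes +[[[[y1, y5], y2], y3], y4]
  sign of y1y5y3y2y4 is -1, so it contributes -[[[[y1, y5], y3], y2], y4]
  sign of y1y5y4y2y3 is -1, so it contributes -[[[[y1, y5], y4], y2], y3]
  sign of y1y5y4y3y2 is +1, so it contributes +[[[[y1, y5], y4], y3], y2]


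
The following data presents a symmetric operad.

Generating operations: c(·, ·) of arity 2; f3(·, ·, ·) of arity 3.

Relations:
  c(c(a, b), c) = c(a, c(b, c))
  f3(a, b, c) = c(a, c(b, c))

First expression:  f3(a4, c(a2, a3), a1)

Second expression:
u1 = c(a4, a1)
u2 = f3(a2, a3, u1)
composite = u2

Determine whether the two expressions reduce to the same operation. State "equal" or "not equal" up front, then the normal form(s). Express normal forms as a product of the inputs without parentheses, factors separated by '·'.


not equal; the first gives a4 · a2 · a3 · a1 and the second a2 · a3 · a4 · a1


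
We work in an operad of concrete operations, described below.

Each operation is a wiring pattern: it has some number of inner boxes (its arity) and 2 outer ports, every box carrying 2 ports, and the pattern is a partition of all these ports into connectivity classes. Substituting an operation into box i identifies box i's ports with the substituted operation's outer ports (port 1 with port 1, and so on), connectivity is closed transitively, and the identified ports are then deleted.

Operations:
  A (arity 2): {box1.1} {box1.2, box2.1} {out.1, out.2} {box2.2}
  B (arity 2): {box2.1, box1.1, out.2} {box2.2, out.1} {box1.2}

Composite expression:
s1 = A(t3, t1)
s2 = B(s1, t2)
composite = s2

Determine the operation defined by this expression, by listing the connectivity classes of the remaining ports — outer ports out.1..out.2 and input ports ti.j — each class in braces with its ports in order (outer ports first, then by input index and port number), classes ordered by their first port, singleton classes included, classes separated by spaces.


{out.1, t2.2} {out.2, t2.1} {t1.1, t3.2} {t1.2} {t3.1}

Substituting into B glues patterns; closure does the rest.
after A, the pattern on (t3, t1) reads {out.1, out.2} {t1.1, t3.2} {t1.2} {t3.1} (out.j = its outer ports)
after B, the pattern on (t3, t1, t2) reads {out.1, t2.2} {out.2, t2.1} {t1.1, t3.2} {t1.2} {t3.1} (out.j = its outer ports)


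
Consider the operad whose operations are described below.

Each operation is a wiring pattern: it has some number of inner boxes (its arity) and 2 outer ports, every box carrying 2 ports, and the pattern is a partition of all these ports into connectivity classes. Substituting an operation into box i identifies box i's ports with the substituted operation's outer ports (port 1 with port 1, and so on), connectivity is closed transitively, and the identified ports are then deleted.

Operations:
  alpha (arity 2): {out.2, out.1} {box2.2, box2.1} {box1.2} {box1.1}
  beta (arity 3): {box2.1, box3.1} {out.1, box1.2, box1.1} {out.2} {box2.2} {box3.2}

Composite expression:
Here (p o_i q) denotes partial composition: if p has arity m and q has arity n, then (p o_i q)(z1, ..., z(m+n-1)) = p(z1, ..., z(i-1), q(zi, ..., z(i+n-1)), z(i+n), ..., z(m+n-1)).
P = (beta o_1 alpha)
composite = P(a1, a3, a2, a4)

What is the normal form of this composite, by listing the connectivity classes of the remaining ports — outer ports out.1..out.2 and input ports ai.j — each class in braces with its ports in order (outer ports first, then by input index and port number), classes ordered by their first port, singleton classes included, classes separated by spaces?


{out.1} {out.2} {a1.1} {a1.2} {a2.1, a4.1} {a2.2} {a3.1, a3.2} {a4.2}


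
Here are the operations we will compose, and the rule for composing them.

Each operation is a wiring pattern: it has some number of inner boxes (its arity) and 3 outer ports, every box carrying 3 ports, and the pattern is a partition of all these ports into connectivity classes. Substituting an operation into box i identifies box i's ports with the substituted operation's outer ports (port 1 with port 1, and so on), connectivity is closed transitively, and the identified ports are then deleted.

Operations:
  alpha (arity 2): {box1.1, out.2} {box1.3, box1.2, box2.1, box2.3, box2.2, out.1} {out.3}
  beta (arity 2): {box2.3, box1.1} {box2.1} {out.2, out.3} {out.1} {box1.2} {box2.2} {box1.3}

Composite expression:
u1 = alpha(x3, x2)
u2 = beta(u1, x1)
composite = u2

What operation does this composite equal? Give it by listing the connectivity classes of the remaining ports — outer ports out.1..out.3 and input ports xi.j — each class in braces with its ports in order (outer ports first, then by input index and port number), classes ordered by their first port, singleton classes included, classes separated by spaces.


{out.1} {out.2, out.3} {x1.1} {x1.2} {x1.3, x2.1, x2.2, x2.3, x3.2, x3.3} {x3.1}

Connectivity passes through glued beta-boundaries; trace each wire chain.
through alpha, on inputs (x3, x2): {out.1, x2.1, x2.2, x2.3, x3.2, x3.3} {out.2, x3.1} {out.3} (out.j = stage outer ports)
through beta, on inputs (x3, x2, x1): {out.1} {out.2, out.3} {x1.1} {x1.2} {x1.3, x2.1, x2.2, x2.3, x3.2, x3.3} {x3.1} (out.j = stage outer ports)


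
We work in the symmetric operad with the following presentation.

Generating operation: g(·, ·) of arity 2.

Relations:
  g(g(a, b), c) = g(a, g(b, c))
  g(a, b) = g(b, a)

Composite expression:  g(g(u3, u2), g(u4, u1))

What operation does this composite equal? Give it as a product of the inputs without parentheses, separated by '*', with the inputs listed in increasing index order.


u1 * u2 * u3 * u4

Both nesting and order wash out for g; what remains is which u's occur.
g(u3, u2) flattens to u3 * u2
g(u4, u1) flattens to u4 * u1
g(g(u3, u2), g(u4, u1)) flattens to u3 * u2 * u4 * u1
reordering the factors by index: u1 * u2 * u3 * u4


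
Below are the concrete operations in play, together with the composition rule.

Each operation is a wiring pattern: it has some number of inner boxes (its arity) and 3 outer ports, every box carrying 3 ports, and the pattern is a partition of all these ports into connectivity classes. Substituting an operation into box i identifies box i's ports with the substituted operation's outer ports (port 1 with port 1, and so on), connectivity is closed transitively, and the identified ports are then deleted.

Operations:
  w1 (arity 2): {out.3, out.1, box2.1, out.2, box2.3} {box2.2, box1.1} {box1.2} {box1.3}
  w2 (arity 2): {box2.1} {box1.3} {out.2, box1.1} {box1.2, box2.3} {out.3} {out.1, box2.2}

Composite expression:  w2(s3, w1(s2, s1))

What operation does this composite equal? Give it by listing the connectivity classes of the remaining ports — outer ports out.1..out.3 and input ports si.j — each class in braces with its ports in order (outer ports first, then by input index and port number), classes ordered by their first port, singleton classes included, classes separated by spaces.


{out.1, s1.1, s1.3, s3.2} {out.2, s3.1} {out.3} {s1.2, s2.1} {s2.2} {s2.3} {s3.3}


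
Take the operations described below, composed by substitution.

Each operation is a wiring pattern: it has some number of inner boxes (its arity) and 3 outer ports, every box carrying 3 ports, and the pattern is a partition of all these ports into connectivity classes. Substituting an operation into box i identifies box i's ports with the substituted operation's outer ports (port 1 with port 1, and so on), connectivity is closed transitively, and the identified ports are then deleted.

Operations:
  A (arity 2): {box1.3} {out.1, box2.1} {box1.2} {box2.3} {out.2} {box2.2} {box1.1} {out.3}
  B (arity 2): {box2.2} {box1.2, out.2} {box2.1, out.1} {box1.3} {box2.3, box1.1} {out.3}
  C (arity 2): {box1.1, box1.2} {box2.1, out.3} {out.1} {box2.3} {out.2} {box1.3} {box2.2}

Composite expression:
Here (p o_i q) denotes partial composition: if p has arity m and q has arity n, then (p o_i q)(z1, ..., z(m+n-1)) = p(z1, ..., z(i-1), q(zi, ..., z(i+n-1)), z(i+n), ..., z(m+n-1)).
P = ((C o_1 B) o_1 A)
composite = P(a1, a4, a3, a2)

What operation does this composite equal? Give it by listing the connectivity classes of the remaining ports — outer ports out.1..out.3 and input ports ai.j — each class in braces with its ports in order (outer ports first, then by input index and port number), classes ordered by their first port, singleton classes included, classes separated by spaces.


{out.1} {out.2} {out.3, a2.1} {a1.1} {a1.2} {a1.3} {a2.2} {a2.3} {a3.1} {a3.2} {a3.3, a4.1} {a4.2} {a4.3}


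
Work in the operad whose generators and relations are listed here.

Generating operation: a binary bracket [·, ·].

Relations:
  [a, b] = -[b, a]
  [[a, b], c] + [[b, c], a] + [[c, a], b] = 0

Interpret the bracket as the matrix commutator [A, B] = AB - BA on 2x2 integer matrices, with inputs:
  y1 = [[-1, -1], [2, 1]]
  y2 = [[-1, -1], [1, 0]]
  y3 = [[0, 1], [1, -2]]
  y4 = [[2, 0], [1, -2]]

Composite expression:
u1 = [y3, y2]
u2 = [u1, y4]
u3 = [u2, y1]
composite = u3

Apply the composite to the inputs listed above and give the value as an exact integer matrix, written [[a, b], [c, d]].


[y3, y2] = [[2, -1], [-3, -2]]
[[y3, y2], y4] = [[-1, 4], [-16, 1]]
[[[y3, y2], y4], y1] = [[-8, 10], [36, 8]]

[[-8, 10], [36, 8]]


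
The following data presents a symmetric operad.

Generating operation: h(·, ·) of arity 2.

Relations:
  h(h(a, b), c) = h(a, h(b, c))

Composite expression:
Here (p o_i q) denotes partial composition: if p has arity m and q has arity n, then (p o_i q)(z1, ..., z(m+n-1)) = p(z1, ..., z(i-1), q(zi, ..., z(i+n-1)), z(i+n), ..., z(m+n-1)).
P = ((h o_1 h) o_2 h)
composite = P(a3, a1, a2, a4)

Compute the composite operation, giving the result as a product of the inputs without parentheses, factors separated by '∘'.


a3 ∘ a1 ∘ a2 ∘ a4


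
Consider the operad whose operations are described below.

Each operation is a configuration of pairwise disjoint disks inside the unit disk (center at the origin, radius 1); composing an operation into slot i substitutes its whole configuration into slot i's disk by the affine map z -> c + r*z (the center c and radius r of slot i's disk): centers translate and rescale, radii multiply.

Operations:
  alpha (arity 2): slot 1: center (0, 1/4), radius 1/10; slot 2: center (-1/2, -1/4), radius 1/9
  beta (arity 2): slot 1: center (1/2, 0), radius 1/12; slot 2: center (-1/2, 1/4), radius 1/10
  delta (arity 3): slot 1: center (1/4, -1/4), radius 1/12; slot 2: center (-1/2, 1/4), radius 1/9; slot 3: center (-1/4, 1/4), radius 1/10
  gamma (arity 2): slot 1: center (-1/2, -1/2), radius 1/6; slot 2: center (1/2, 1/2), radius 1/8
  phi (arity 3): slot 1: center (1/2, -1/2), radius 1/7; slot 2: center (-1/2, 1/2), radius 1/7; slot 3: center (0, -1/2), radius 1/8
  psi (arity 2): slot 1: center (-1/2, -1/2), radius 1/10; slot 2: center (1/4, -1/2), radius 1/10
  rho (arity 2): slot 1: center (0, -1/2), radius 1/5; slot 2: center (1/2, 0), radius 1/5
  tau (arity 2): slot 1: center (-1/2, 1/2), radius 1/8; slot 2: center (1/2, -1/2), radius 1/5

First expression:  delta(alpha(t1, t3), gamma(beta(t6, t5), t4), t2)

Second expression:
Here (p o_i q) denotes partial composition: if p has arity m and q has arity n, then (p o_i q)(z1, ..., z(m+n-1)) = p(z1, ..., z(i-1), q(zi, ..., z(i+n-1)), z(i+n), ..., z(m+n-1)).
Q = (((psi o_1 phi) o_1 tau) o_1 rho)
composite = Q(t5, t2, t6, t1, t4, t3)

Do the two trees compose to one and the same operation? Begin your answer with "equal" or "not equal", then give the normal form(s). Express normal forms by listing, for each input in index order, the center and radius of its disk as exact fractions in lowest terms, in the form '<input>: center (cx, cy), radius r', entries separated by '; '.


not equal: they reduce to t1: center (1/4, -11/48), radius 1/120; t2: center (-1/4, 1/4), radius 1/10; t3: center (5/24, -13/48), radius 1/108; t4: center (-4/9, 11/36), radius 1/72; t5: center (-61/108, 43/216), radius 1/540; t6: center (-59/108, 7/36), radius 1/648 and t1: center (-11/20, -9/20), radius 1/70; t2: center (-73/160, -19/35), radius 1/2800; t3: center (1/4, -1/2), radius 1/10; t4: center (-1/2, -11/20), radius 1/80; t5: center (-16/35, -87/160), radius 1/2800; t6: center (-31/70, -39/70), radius 1/350


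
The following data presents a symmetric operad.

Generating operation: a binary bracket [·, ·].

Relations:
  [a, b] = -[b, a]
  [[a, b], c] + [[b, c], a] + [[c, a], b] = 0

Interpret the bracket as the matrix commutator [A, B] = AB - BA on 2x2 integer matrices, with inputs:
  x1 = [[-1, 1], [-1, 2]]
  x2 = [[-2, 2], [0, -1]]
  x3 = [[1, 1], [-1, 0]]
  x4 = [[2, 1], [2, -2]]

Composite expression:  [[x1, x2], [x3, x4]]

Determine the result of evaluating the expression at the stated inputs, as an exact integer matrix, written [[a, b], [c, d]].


[x1, x2] = [[2, -5], [1, -2]]
[x3, x4] = [[3, -3], [-6, -3]]
[[x1, x2], [x3, x4]] = [[33, 18], [30, -33]]

[[33, 18], [30, -33]]


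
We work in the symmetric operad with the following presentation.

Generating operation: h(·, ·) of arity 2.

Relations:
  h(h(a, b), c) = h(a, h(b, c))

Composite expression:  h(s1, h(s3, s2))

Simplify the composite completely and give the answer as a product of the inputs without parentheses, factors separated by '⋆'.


s1 ⋆ s3 ⋆ s2

Under associativity of h, the answer is the s's in reading order.
h(s3, s2) unparenthesizes to s3 ⋆ s2
h(s1, h(s3, s2)) unparenthesizes to s1 ⋆ s3 ⋆ s2


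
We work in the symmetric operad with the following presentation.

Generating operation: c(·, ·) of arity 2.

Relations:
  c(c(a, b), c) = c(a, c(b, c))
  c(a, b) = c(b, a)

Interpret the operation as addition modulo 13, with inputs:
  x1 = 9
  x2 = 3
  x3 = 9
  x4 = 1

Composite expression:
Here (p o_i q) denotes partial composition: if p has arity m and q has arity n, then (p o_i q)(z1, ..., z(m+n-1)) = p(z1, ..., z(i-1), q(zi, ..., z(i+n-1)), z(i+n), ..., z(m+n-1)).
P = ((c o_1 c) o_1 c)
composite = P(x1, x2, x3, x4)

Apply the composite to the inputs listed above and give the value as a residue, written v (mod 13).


9 (mod 13)

c(x1, x2) = 12
c(c(x1, x2), x3) = 8
c(c(c(x1, x2), x3), x4) = 9


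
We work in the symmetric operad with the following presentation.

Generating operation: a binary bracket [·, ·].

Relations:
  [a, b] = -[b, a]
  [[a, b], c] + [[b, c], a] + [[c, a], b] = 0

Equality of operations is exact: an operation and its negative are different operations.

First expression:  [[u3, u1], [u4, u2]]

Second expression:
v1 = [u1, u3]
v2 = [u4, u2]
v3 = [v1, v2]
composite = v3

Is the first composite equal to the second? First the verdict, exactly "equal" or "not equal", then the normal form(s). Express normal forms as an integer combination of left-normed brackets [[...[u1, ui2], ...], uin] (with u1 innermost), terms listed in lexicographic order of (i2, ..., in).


not equal — first [[[u1, u3], u2], u4] - [[[u1, u3], u4], u2], second -[[[u1, u3], u2], u4] + [[[u1, u3], u4], u2]

Reducing the first expression gives [[[u1, u3], u2], u4] - [[[u1, u3], u4], u2]
Reducing the second expression gives -[[[u1, u3], u2], u4] + [[[u1, u3], u4], u2]
The normal forms differ: not equal.


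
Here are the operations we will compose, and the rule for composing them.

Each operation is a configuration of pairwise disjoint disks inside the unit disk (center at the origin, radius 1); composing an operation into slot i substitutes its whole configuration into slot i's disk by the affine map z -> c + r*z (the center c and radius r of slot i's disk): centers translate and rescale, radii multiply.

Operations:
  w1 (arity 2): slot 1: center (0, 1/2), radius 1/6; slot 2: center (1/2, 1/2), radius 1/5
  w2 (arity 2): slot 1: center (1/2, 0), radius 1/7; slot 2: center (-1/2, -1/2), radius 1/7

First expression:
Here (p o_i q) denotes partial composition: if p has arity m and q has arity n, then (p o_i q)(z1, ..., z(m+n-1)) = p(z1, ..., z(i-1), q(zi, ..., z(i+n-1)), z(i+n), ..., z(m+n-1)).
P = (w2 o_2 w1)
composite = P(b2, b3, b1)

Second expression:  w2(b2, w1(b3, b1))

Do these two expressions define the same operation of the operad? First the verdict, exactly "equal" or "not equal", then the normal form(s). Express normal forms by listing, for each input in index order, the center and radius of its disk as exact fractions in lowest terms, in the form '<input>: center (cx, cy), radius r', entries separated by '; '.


equal: each reduces to b1: center (-3/7, -3/7), radius 1/35; b2: center (1/2, 0), radius 1/7; b3: center (-1/2, -3/7), radius 1/42

Normal form of the first expression: b1: center (-3/7, -3/7), radius 1/35; b2: center (1/2, 0), radius 1/7; b3: center (-1/2, -3/7), radius 1/42
Normal form of the second expression: b1: center (-3/7, -3/7), radius 1/35; b2: center (1/2, 0), radius 1/7; b3: center (-1/2, -3/7), radius 1/42
One common form — equal.


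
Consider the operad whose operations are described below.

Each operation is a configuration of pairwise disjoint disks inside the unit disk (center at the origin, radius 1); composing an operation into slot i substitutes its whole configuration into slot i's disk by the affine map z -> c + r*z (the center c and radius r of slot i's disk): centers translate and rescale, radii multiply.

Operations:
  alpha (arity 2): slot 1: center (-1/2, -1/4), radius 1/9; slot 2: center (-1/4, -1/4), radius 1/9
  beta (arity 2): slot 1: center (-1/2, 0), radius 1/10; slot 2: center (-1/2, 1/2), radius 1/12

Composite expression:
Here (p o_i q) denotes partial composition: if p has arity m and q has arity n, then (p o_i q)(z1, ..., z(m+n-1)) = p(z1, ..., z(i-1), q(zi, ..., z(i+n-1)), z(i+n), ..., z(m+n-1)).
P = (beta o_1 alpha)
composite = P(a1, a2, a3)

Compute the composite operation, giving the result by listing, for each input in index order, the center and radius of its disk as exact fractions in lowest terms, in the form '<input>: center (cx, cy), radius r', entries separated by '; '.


a1: center (-11/20, -1/40), radius 1/90; a2: center (-21/40, -1/40), radius 1/90; a3: center (-1/2, 1/2), radius 1/12

Each a-disk chains the slot maps above it in beta; radii multiply.
tracing a1 down its 2-map path: center (-11/20, -1/40), radius 1/90
tracing a2 down its 2-map path: center (-21/40, -1/40), radius 1/90
tracing a3 down its 1-map path: center (-1/2, 1/2), radius 1/12


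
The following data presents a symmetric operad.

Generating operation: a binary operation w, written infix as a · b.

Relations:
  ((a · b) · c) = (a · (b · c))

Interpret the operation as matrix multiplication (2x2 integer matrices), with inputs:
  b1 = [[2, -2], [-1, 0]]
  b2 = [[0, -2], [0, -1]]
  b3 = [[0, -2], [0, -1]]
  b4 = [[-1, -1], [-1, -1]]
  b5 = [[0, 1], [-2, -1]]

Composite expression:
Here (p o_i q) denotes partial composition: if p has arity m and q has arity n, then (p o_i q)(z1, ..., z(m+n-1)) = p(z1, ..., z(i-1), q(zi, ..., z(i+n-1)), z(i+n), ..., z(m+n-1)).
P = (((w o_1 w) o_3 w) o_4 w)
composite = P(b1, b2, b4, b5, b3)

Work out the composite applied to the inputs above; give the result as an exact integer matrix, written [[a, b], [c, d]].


(b1 · b2) = [[0, -2], [0, 2]]
(b5 · b3) = [[0, -1], [0, 5]]
(b4 · (b5 · b3)) = [[0, -4], [0, -4]]
((b1 · b2) · (b4 · (b5 · b3))) = [[0, 8], [0, -8]]

[[0, 8], [0, -8]]


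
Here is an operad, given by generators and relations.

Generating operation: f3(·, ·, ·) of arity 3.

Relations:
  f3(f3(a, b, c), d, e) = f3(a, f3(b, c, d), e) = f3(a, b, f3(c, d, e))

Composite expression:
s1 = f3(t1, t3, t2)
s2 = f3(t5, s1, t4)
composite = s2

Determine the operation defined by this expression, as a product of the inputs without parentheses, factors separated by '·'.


t5 · t1 · t3 · t2 · t4


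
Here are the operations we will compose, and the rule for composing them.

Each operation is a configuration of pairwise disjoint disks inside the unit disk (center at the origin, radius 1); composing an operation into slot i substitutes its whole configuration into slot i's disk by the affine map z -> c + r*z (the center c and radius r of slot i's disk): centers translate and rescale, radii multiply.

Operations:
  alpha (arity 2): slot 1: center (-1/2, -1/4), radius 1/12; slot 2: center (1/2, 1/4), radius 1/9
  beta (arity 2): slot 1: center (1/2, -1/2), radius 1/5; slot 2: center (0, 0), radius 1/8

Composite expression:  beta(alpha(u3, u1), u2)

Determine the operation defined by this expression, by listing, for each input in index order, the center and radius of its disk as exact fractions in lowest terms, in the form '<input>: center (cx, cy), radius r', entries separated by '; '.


u1: center (3/5, -9/20), radius 1/45; u2: center (0, 0), radius 1/8; u3: center (2/5, -11/20), radius 1/60


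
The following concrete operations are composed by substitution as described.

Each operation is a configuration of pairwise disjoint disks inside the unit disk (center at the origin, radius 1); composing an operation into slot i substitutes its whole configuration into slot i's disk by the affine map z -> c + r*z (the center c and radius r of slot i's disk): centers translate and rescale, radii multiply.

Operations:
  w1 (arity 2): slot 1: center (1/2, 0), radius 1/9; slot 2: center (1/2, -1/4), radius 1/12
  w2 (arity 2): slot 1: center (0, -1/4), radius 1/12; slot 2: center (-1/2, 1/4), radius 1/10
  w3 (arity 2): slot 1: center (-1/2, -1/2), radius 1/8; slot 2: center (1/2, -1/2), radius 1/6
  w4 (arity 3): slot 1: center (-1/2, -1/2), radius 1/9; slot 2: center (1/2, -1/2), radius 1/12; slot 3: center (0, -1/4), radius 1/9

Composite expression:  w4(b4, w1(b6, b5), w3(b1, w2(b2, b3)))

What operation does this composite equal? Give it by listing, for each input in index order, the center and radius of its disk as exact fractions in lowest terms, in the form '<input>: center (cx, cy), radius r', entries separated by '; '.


b1: center (-1/18, -11/36), radius 1/72; b2: center (1/18, -67/216), radius 1/648; b3: center (5/108, -65/216), radius 1/540; b4: center (-1/2, -1/2), radius 1/9; b5: center (13/24, -25/48), radius 1/144; b6: center (13/24, -1/2), radius 1/108


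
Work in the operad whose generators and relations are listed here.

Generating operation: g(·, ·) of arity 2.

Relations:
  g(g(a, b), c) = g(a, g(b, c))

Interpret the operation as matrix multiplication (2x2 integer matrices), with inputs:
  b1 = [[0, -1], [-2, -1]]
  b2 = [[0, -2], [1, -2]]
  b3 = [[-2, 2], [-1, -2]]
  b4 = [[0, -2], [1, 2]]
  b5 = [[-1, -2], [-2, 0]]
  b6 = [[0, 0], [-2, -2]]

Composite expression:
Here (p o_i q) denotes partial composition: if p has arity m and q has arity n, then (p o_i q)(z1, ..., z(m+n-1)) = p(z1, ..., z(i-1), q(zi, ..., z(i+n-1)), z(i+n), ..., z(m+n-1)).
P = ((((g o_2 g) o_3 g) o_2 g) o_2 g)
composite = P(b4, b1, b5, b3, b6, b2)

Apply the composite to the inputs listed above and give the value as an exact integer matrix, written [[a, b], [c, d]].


[[0, 0], [-8, 32]]

g(b1, b5) = [[2, 0], [4, 4]]
g(g(b1, b5), b3) = [[-4, 4], [-12, 0]]
g(b6, b2) = [[0, 0], [-2, 8]]
g(g(g(b1, b5), b3), g(b6, b2)) = [[-8, 32], [0, 0]]
g(b4, g(g(g(b1, b5), b3), g(b6, b2))) = [[0, 0], [-8, 32]]


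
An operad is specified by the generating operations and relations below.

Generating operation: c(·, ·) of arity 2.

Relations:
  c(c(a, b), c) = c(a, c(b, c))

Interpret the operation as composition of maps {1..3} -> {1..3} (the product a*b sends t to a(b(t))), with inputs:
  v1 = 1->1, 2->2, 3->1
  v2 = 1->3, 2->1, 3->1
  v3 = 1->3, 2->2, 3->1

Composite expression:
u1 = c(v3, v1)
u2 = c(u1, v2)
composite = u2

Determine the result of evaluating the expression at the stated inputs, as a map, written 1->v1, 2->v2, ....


1->3, 2->3, 3->3

c(v3, v1) = 1->3, 2->2, 3->3
c(c(v3, v1), v2) = 1->3, 2->3, 3->3


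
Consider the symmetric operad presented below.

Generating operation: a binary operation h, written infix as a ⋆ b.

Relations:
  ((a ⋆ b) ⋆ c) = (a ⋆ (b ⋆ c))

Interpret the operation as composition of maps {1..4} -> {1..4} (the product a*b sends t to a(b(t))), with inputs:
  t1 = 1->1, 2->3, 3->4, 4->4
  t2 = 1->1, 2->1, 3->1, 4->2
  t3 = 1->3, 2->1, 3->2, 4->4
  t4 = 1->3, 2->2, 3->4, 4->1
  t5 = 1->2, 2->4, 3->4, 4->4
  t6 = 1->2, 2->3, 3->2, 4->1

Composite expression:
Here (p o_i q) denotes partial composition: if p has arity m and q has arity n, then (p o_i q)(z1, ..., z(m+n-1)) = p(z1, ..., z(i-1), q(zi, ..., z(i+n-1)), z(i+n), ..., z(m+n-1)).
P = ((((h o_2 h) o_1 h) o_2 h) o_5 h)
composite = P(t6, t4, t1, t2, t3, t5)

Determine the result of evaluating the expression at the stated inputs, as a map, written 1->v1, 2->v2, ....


1->2, 2->1, 3->1, 4->1


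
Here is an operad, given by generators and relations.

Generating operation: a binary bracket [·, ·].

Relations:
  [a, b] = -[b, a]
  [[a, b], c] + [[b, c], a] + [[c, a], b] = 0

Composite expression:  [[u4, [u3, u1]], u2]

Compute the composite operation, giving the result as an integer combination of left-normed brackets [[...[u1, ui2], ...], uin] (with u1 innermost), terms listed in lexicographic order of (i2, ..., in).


[[[u1, u3], u4], u2]

In the tensor algebra, words opening u1 carry the u1-anchored form.
Composite bracket: [[u4, [u3, u1]], u2]
Expanding via [a, b] = ab - ba: 8 signed words (2^3 = 8).
Only words starting with u1 matter:
  u1u3u4u2 (sign +1) contributes +[[[u1, u3], u4], u2]


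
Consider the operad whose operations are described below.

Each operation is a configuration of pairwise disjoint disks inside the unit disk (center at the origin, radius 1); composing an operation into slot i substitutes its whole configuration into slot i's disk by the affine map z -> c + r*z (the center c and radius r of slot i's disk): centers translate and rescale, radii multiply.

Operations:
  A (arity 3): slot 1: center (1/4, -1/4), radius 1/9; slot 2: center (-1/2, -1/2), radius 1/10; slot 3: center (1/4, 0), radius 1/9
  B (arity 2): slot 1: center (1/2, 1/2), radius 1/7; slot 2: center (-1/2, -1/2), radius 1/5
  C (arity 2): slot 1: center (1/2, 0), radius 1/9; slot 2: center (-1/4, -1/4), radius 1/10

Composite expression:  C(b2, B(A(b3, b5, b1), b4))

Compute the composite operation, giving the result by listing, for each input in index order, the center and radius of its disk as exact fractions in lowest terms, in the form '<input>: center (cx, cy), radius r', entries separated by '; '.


b1: center (-11/56, -1/5), radius 1/630; b2: center (1/2, 0), radius 1/9; b3: center (-11/56, -57/280), radius 1/630; b4: center (-3/10, -3/10), radius 1/50; b5: center (-29/140, -29/140), radius 1/700

Follow each b-input down from C: c' goes to c + r*c', radius to r*r'.
b2 passes through 1 substitution, ending at center (1/2, 0), radius 1/9
b3 passes through 3 substitutions, ending at center (-11/56, -57/280), radius 1/630
b5 passes through 3 substitutions, ending at center (-29/140, -29/140), radius 1/700
b1 passes through 3 substitutions, ending at center (-11/56, -1/5), radius 1/630
b4 passes through 2 substitutions, ending at center (-3/10, -3/10), radius 1/50


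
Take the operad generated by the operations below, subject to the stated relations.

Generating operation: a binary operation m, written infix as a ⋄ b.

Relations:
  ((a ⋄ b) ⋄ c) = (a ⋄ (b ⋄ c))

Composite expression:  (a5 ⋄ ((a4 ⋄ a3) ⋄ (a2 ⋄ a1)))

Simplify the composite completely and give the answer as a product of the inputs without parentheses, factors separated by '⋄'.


Under associativity of m, the answer is the a's in reading order.
(a4 ⋄ a3) linearizes to a4 ⋄ a3
(a2 ⋄ a1) linearizes to a2 ⋄ a1
((a4 ⋄ a3) ⋄ (a2 ⋄ a1)) linearizes to a4 ⋄ a3 ⋄ a2 ⋄ a1
(a5 ⋄ ((a4 ⋄ a3) ⋄ (a2 ⋄ a1))) linearizes to a5 ⋄ a4 ⋄ a3 ⋄ a2 ⋄ a1

a5 ⋄ a4 ⋄ a3 ⋄ a2 ⋄ a1


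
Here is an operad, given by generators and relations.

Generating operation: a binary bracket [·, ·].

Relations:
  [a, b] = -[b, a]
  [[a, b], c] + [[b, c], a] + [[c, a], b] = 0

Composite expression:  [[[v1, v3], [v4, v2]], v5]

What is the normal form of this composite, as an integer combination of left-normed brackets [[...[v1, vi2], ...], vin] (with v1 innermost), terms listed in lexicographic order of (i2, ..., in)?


-[[[[v1, v3], v2], v4], v5] + [[[[v1, v3], v4], v2], v5]

In the tensor algebra, words opening v1 carry the v1-anchored form.
Composite bracket: [[[v1, v3], [v4, v2]], v5]
Each bracket splits as ab - ba, giving 16 signed words (2^4 = 16).
Keep just the words that open with v1:
  sign of v1v3v2v4v5 is -1, so it contributes -[[[[v1, v3], v2], v4], v5]
  sign of v1v3v4v2v5 is +1, so it contributes +[[[[v1, v3], v4], v2], v5]


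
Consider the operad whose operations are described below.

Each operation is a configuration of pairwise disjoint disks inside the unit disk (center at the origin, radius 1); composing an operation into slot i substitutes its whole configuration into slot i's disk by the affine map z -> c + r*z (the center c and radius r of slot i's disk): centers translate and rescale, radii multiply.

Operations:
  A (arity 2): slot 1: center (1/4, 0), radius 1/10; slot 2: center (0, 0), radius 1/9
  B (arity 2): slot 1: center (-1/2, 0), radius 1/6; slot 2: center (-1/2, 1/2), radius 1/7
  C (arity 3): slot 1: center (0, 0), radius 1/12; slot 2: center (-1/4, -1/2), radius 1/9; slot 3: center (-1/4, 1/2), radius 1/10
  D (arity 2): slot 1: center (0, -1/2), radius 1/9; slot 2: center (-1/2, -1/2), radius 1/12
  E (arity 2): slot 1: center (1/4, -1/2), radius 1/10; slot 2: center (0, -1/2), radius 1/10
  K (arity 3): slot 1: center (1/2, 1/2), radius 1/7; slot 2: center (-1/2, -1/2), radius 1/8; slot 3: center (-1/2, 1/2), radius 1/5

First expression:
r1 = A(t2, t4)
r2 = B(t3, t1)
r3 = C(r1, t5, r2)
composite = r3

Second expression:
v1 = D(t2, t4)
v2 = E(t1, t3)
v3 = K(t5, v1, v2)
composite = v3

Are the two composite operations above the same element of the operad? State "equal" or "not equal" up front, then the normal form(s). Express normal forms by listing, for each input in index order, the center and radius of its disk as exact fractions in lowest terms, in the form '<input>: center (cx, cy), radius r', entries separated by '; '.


not equal: they reduce to t1: center (-3/10, 11/20), radius 1/70; t2: center (1/48, 0), radius 1/120; t3: center (-3/10, 1/2), radius 1/60; t4: center (0, 0), radius 1/108; t5: center (-1/4, -1/2), radius 1/9 and t1: center (-9/20, 2/5), radius 1/50; t2: center (-1/2, -9/16), radius 1/72; t3: center (-1/2, 2/5), radius 1/50; t4: center (-9/16, -9/16), radius 1/96; t5: center (1/2, 1/2), radius 1/7

The first expression, normalized: t1: center (-3/10, 11/20), radius 1/70; t2: center (1/48, 0), radius 1/120; t3: center (-3/10, 1/2), radius 1/60; t4: center (0, 0), radius 1/108; t5: center (-1/4, -1/2), radius 1/9
The second expression, normalized: t1: center (-9/20, 2/5), radius 1/50; t2: center (-1/2, -9/16), radius 1/72; t3: center (-1/2, 2/5), radius 1/50; t4: center (-9/16, -9/16), radius 1/96; t5: center (1/2, 1/2), radius 1/7
Different reductions; not equal.


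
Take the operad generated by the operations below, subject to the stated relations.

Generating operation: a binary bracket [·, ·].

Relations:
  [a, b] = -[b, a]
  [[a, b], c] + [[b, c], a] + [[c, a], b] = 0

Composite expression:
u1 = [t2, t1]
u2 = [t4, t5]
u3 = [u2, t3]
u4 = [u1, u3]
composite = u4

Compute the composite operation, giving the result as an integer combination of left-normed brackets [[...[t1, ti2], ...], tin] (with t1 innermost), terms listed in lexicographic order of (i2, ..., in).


Expand each bracket as ab - ba; the t1-initial words give the coefficients.
Composite bracket: [[t2, t1], [[t4, t5], t3]]
Full expansion: 16 signed words from ab - ba (2^4 = 16).
Words beginning with t1 determine it all:
  sign of t1t2t3t4t5 is +1, so it contributes +[[[[t1, t2], t3], t4], t5]
  sign of t1t2t3t5t4 is -1, so it contributes -[[[[t1, t2], t3], t5], t4]
  sign of t1t2t4t5t3 is -1, so it contributes -[[[[t1, t2], t4], t5], t3]
  sign of t1t2t5t4t3 is +1, so it contributes +[[[[t1, t2], t5], t4], t3]

[[[[t1, t2], t3], t4], t5] - [[[[t1, t2], t3], t5], t4] - [[[[t1, t2], t4], t5], t3] + [[[[t1, t2], t5], t4], t3]


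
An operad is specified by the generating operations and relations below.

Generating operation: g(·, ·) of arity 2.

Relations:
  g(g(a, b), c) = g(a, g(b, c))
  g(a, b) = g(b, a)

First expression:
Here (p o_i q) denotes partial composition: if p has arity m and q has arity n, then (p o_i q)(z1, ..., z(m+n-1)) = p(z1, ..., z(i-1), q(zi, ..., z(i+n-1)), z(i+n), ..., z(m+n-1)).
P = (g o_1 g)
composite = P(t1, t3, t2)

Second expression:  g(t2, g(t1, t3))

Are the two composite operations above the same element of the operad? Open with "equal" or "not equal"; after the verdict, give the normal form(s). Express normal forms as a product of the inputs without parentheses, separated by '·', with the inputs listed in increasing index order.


Normal form of the first expression: t1 · t2 · t3
Normal form of the second expression: t1 · t2 · t3
Both agree, so they are equal.

equal: each reduces to t1 · t2 · t3


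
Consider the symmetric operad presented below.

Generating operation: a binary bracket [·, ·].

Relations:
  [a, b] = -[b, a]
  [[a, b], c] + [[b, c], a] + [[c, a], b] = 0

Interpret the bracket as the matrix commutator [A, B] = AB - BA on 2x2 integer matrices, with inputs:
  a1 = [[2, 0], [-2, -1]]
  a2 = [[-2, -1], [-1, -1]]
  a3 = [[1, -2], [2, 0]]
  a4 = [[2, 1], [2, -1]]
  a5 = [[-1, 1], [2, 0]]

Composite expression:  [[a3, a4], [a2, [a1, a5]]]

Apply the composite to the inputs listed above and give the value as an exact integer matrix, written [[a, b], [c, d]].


[[-60, -110], [-40, 60]]

[a3, a4] = [[-6, 7], [4, 6]]
[a1, a5] = [[2, 3], [-4, -2]]
[a2, [a1, a5]] = [[7, 1], [-8, -7]]
[[a3, a4], [a2, [a1, a5]]] = [[-60, -110], [-40, 60]]


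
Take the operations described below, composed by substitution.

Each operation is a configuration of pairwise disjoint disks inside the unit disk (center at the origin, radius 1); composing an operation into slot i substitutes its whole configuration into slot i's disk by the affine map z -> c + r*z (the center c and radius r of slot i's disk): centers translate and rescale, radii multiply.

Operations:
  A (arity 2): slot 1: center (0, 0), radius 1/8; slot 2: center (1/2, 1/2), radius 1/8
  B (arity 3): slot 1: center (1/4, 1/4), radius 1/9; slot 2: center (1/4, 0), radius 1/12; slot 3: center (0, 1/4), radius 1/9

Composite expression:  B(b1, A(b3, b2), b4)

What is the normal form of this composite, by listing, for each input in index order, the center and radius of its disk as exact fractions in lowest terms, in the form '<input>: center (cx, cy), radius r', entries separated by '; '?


b1: center (1/4, 1/4), radius 1/9; b2: center (7/24, 1/24), radius 1/96; b3: center (1/4, 0), radius 1/96; b4: center (0, 1/4), radius 1/9

Below B, radii multiply path by path; the b-disk centers shift.
input b1: applying the 1 nested substitution gives center (1/4, 1/4), radius 1/9
input b3: applying the 2 nested substitutions gives center (1/4, 0), radius 1/96
input b2: applying the 2 nested substitutions gives center (7/24, 1/24), radius 1/96
input b4: applying the 1 nested substitution gives center (0, 1/4), radius 1/9


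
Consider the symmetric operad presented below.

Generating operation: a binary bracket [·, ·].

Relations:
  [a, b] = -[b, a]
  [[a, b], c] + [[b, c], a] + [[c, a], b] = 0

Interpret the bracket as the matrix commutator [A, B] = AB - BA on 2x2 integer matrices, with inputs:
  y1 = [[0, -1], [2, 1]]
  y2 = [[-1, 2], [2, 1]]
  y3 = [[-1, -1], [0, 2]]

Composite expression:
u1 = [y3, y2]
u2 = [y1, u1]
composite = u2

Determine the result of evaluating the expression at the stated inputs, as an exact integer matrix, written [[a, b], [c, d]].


[[10, 4], [-2, -10]]


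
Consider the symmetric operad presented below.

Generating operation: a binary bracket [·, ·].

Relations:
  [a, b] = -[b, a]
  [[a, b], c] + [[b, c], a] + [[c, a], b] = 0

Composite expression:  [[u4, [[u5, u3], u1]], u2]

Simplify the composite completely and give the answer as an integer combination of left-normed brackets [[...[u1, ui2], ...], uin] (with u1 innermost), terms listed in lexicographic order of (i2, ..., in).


-[[[[u1, u3], u5], u4], u2] + [[[[u1, u5], u3], u4], u2]

Antisymmetry and Jacobi reduce to u1-anchored left-normed brackets.
Composite bracket: [[u4, [[u5, u3], u1]], u2]
Each bracket splits as ab - ba, giving 16 signed words (2^4 = 16).
Coefficients come from the u1-initial words:
  word u1u3u5u4u2 has sign -1, contributing -[[[[u1, u3], u5], u4], u2]
  word u1u5u3u4u2 has sign +1, contributing +[[[[u1, u5], u3], u4], u2]


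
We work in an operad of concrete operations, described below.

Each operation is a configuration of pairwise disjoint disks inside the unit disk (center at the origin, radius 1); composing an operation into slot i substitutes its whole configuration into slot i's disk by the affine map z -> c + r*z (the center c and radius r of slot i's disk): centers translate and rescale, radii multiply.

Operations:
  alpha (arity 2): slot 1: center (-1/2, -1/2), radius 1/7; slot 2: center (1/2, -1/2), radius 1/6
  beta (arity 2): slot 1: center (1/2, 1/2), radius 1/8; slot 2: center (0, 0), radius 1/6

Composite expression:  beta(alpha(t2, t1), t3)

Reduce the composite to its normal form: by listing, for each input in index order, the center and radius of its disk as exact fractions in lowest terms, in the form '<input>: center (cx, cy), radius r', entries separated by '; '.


t1: center (9/16, 7/16), radius 1/48; t2: center (7/16, 7/16), radius 1/56; t3: center (0, 0), radius 1/6

Only the slot chain above each t matters under beta; compose those maps.
t2: after 2 affine steps, its disk has center (7/16, 7/16), radius 1/56
t1: after 2 affine steps, its disk has center (9/16, 7/16), radius 1/48
t3: after 1 affine step, its disk has center (0, 0), radius 1/6
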